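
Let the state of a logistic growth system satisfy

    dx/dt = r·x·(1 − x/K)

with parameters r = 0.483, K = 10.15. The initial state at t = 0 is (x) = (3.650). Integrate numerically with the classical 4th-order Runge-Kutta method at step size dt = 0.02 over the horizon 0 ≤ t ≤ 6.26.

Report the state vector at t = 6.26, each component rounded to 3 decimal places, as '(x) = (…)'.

t=0.000: state=(3.650)
step 1 (dt=0.02): k1=(1.129), k2=(1.131), k3=(1.131), k4=(1.132); state += dt/6·(k1+2k2+2k3+k4)
t=0.020: state=(3.673)
t=0.040: state=(3.695)
t=0.060: state=(3.718)
continuing one RK4 step at a time; state shown every 25 steps (Δt=0.5):
t=0.500: state=(4.231)
t=1.000: state=(4.836)
t=1.500: state=(5.448)
t=2.000: state=(6.050)
t=2.500: state=(6.624)
t=3.000: state=(7.157)
t=3.500: state=(7.641)
t=4.000: state=(8.069)
t=4.500: state=(8.440)
t=5.000: state=(8.756)
t=5.500: state=(9.022)
t=6.000: state=(9.243)
t=6.260: state=(9.341)

(x) = (9.341)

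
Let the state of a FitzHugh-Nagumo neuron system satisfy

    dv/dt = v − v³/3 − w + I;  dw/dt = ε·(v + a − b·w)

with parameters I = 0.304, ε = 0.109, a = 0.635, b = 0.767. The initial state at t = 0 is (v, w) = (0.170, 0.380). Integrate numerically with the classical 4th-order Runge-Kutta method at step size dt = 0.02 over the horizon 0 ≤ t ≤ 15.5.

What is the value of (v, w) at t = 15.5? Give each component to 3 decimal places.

(v, w) = (-1.778, 0.328)

t=0.000: state=(0.170, 0.380)
step 1 (dt=0.02): k1=(0.092, 0.056), k2=(0.093, 0.056), k3=(0.093, 0.056), k4=(0.093, 0.056); state += dt/6·(k1+2k2+2k3+k4)
t=0.020: state=(0.172, 0.381)
t=0.040: state=(0.174, 0.382)
t=0.060: state=(0.176, 0.383)
continuing one RK4 step at a time; state shown every 50 steps (Δt=1):
t=1.000: state=(0.284, 0.439)
t=2.000: state=(0.465, 0.509)
t=3.000: state=(0.738, 0.597)
t=4.000: state=(1.040, 0.709)
t=5.000: state=(1.214, 0.838)
t=6.000: state=(1.224, 0.966)
t=7.000: state=(1.134, 1.079)
t=8.000: state=(0.973, 1.169)
t=9.000: state=(0.716, 1.231)
t=10.000: state=(0.224, 1.251)
t=11.000: state=(-0.939, 1.187)
t=12.000: state=(-1.915, 0.995)
t=13.000: state=(-1.952, 0.777)
t=14.000: state=(-1.885, 0.580)
t=15.000: state=(-1.813, 0.407)
t=15.500: state=(-1.778, 0.328)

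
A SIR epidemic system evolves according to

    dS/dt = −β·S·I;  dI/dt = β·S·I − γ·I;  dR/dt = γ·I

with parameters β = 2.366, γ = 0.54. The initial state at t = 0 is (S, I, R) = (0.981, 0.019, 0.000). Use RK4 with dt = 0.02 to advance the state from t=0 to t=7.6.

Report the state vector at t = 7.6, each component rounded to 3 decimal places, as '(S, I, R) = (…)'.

t=0.000: state=(0.981, 0.019, 0.000)
step 1 (dt=0.02): k1=(-0.044, 0.034, 0.010), k2=(-0.045, 0.034, 0.010), k3=(-0.045, 0.034, 0.010), k4=(-0.046, 0.035, 0.011); state += dt/6·(k1+2k2+2k3+k4)
t=0.020: state=(0.980, 0.020, 0.000)
t=0.040: state=(0.979, 0.020, 0.000)
t=0.060: state=(0.978, 0.021, 0.001)
continuing one RK4 step at a time; state shown every 25 steps (Δt=0.5):
t=0.500: state=(0.946, 0.045, 0.008)
t=1.000: state=(0.870, 0.102, 0.027)
t=1.500: state=(0.730, 0.203, 0.067)
t=2.000: state=(0.533, 0.327, 0.139)
t=2.500: state=(0.341, 0.418, 0.241)
t=3.000: state=(0.204, 0.438, 0.358)
t=3.500: state=(0.124, 0.404, 0.473)
t=4.000: state=(0.079, 0.347, 0.574)
t=4.500: state=(0.055, 0.286, 0.659)
t=5.000: state=(0.040, 0.231, 0.729)
t=5.500: state=(0.032, 0.184, 0.785)
t=6.000: state=(0.026, 0.145, 0.829)
t=6.500: state=(0.022, 0.114, 0.864)
t=7.000: state=(0.020, 0.089, 0.891)
t=7.500: state=(0.018, 0.070, 0.912)
t=7.600: state=(0.018, 0.066, 0.916)

(S, I, R) = (0.018, 0.066, 0.916)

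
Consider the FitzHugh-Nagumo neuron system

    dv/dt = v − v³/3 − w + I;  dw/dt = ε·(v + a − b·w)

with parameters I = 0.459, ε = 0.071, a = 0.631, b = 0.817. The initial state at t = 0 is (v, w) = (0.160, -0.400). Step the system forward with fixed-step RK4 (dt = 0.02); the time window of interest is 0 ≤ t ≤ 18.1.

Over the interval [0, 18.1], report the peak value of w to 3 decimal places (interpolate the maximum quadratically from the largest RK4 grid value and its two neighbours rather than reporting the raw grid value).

max w = 1.326

t=0.000: state=(0.160, -0.400)
step 1 (dt=0.02): k1=(1.018, 0.079), k2=(1.027, 0.080), k3=(1.027, 0.080), k4=(1.036, 0.081); state += dt/6·(k1+2k2+2k3+k4)
t=0.020: state=(0.181, -0.398)
t=0.040: state=(0.201, -0.397)
t=0.060: state=(0.223, -0.395)
continuing one RK4 step at a time; state shown every 50 steps (Δt=1):
t=1.000: state=(1.470, -0.279)
t=2.000: state=(1.942, -0.095)
t=3.000: state=(1.916, 0.087)
t=4.000: state=(1.853, 0.256)
t=5.000: state=(1.787, 0.411)
t=6.000: state=(1.720, 0.552)
t=7.000: state=(1.651, 0.681)
t=8.000: state=(1.580, 0.797)
t=9.000: state=(1.506, 0.902)
t=10.000: state=(1.428, 0.996)
t=11.000: state=(1.345, 1.079)
t=12.000: state=(1.254, 1.152)
t=13.000: state=(1.151, 1.213)
t=14.000: state=(1.028, 1.264)
t=15.000: state=(0.865, 1.301)
t=16.000: state=(0.616, 1.323)
t=17.000: state=(0.125, 1.320)
t=18.000: state=(-1.031, 1.262)
t=18.100: state=(-1.177, 1.252)
largest grid value and its neighbours: w(16.420)=1.32604, w(16.440)=1.32604, w(16.460)=1.32602
parabola through these three points peaks at t≈16.431 with w≈1.32604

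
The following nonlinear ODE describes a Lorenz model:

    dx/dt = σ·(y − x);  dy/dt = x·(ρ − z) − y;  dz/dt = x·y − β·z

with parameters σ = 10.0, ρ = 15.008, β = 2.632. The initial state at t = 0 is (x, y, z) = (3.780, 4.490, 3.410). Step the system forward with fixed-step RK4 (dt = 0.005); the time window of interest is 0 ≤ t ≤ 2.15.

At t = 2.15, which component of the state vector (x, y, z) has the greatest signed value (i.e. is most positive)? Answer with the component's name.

largest component: z

t=0.000: state=(3.780, 4.490, 3.410)
step 1 (dt=0.005): k1=(7.100, 39.350, 7.997), k2=(7.906, 39.382, 8.398), k3=(7.887, 39.401, 8.405), k4=(8.676, 39.450, 8.816); state += dt/6·(k1+2k2+2k3+k4)
t=0.005: state=(3.819, 4.687, 3.452)
t=0.010: state=(3.867, 4.885, 3.498)
t=0.015: state=(3.921, 5.083, 3.549)
continuing one RK4 step at a time; state shown every 20 steps (Δt=0.1):
t=0.100: state=(5.759, 8.767, 5.390)
t=0.200: state=(9.246, 12.690, 11.559)
t=0.300: state=(10.987, 10.240, 20.097)
t=0.400: state=(7.885, 3.364, 21.151)
t=0.500: state=(3.802, 0.641, 17.118)
t=0.600: state=(1.697, 0.497, 13.266)
t=0.700: state=(1.058, 0.844, 10.269)
t=0.800: state=(1.099, 1.354, 7.993)
t=0.900: state=(1.548, 2.204, 6.347)
t=1.000: state=(2.477, 3.729, 5.399)
t=1.100: state=(4.169, 6.358, 5.623)
t=1.200: state=(6.875, 9.999, 8.375)
t=1.300: state=(9.746, 11.761, 14.892)
t=1.400: state=(9.756, 7.617, 20.360)
t=1.500: state=(6.454, 2.779, 19.228)
t=1.600: state=(3.465, 1.339, 15.564)
t=1.700: state=(2.134, 1.475, 12.275)
t=1.800: state=(1.926, 2.093, 9.738)
t=1.900: state=(2.393, 3.155, 7.973)
t=2.000: state=(3.484, 4.936, 7.167)
t=2.100: state=(5.346, 7.615, 7.963)
t=2.150: state=(6.558, 9.099, 9.326)
compare at T: x=6.558, y=9.099, z=9.326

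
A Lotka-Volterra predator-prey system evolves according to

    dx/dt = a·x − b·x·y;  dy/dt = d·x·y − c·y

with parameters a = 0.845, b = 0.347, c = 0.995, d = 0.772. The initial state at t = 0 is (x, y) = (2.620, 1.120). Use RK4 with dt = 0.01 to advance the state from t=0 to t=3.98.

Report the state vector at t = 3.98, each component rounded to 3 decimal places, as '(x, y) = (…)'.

(x, y) = (0.398, 1.761)

t=0.000: state=(2.620, 1.120)
step 1 (dt=0.01): k1=(1.196, 1.151), k2=(1.193, 1.162), k3=(1.193, 1.162), k4=(1.190, 1.173); state += dt/6·(k1+2k2+2k3+k4)
t=0.010: state=(2.632, 1.132)
t=0.020: state=(2.644, 1.143)
t=0.030: state=(2.656, 1.156)
continuing one RK4 step at a time; state shown every 20 steps (Δt=0.2):
t=0.200: state=(2.844, 1.400)
t=0.400: state=(3.016, 1.806)
t=0.600: state=(3.092, 2.375)
t=0.800: state=(3.028, 3.129)
t=1.000: state=(2.799, 4.029)
t=1.200: state=(2.426, 4.950)
t=1.400: state=(1.982, 5.703)
t=1.600: state=(1.553, 6.136)
t=1.800: state=(1.196, 6.211)
t=2.000: state=(0.926, 5.989)
t=2.200: state=(0.733, 5.574)
t=2.400: state=(0.600, 5.061)
t=2.600: state=(0.510, 4.516)
t=2.800: state=(0.449, 3.985)
t=3.000: state=(0.411, 3.489)
t=3.200: state=(0.388, 3.041)
t=3.400: state=(0.377, 2.643)
t=3.600: state=(0.376, 2.296)
t=3.800: state=(0.384, 1.995)
t=3.980: state=(0.398, 1.761)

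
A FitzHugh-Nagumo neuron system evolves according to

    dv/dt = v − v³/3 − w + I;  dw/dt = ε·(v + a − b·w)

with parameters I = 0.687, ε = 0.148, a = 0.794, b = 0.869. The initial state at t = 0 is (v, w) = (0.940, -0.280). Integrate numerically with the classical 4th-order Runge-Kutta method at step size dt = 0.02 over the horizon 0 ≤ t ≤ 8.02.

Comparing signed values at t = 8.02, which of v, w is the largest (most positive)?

largest component: w

t=0.000: state=(0.940, -0.280)
step 1 (dt=0.02): k1=(1.630, 0.293), k2=(1.629, 0.295), k3=(1.629, 0.295), k4=(1.627, 0.297); state += dt/6·(k1+2k2+2k3+k4)
t=0.020: state=(0.973, -0.274)
t=0.040: state=(1.005, -0.268)
t=0.060: state=(1.037, -0.262)
continuing one RK4 step at a time; state shown every 25 steps (Δt=0.5):
t=0.500: state=(1.634, -0.111)
t=1.000: state=(1.905, 0.082)
t=1.500: state=(1.930, 0.272)
t=2.000: state=(1.886, 0.449)
t=2.500: state=(1.826, 0.611)
t=3.000: state=(1.761, 0.758)
t=3.500: state=(1.695, 0.892)
t=4.000: state=(1.628, 1.012)
t=4.500: state=(1.560, 1.120)
t=5.000: state=(1.490, 1.217)
t=5.500: state=(1.418, 1.302)
t=6.000: state=(1.343, 1.377)
t=6.500: state=(1.263, 1.441)
t=7.000: state=(1.179, 1.496)
t=7.500: state=(1.086, 1.541)
t=8.000: state=(0.983, 1.576)
t=8.020: state=(0.978, 1.577)
compare at T: v=0.978, w=1.577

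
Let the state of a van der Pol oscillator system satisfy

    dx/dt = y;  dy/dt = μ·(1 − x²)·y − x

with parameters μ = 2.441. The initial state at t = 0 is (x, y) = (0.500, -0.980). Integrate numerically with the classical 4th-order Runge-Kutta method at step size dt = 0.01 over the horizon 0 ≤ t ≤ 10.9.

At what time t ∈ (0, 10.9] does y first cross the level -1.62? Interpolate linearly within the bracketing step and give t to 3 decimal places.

t = 0.210

t=0.000: state=(0.500, -0.980)
step 1 (dt=0.01): k1=(-0.980, -2.294), k2=(-0.991, -2.322), k3=(-0.992, -2.322), k4=(-1.003, -2.351); state += dt/6·(k1+2k2+2k3+k4)
t=0.010: state=(0.490, -1.003)
t=0.020: state=(0.480, -1.027)
t=0.030: state=(0.470, -1.051)
t=0.210: state=(0.233, -1.619)
next step: t=0.220: state=(0.217, -1.659) — y has crossed -1.62
linear interpolation between t=0.210 (-1.61909) and t=0.220 (-1.65933) → t≈0.210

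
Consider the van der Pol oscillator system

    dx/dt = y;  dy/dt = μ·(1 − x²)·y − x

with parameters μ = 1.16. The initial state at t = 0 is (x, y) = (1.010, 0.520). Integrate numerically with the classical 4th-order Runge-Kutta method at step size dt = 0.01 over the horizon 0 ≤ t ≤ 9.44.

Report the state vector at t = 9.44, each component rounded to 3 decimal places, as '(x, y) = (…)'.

(x, y) = (-1.937, -0.717)

t=0.000: state=(1.010, 0.520)
step 1 (dt=0.01): k1=(0.520, -1.022), k2=(0.515, -1.028), k3=(0.515, -1.028), k4=(0.510, -1.033); state += dt/6·(k1+2k2+2k3+k4)
t=0.010: state=(1.015, 0.510)
t=0.020: state=(1.020, 0.499)
t=0.030: state=(1.025, 0.489)
continuing one RK4 step at a time; state shown every 50 steps (Δt=0.5):
t=0.500: state=(1.130, -0.047)
t=1.000: state=(0.974, -0.564)
t=1.500: state=(0.555, -1.154)
t=2.000: state=(-0.246, -2.108)
t=2.500: state=(-1.396, -1.984)
t=3.000: state=(-1.889, -0.139)
t=3.500: state=(-1.772, 0.470)
t=4.000: state=(-1.474, 0.717)
t=4.500: state=(-1.040, 1.053)
t=5.000: state=(-0.354, 1.795)
t=5.500: state=(0.837, 2.836)
t=6.000: state=(1.893, 0.938)
t=6.500: state=(1.972, -0.303)
t=7.000: state=(1.740, -0.579)
t=7.500: state=(1.402, -0.788)
t=8.000: state=(0.924, -1.171)
t=8.500: state=(0.147, -2.055)
t=9.000: state=(-1.145, -2.740)
t=9.440: state=(-1.937, -0.717)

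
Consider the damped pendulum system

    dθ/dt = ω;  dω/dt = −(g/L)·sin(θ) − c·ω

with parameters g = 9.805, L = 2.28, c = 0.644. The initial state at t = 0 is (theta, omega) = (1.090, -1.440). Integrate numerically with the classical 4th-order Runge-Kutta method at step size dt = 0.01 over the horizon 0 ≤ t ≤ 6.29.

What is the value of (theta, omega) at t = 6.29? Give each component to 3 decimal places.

(theta, omega) = (0.135, -0.207)

t=0.000: state=(1.090, -1.440)
step 1 (dt=0.01): k1=(-1.440, -2.886), k2=(-1.454, -2.862), k3=(-1.454, -2.862), k4=(-1.469, -2.838); state += dt/6·(k1+2k2+2k3+k4)
t=0.010: state=(1.075, -1.469)
t=0.020: state=(1.061, -1.497)
t=0.030: state=(1.046, -1.524)
continuing one RK4 step at a time; state shown every 25 steps (Δt=0.25):
t=0.250: state=(0.654, -1.984)
t=0.500: state=(0.137, -2.062)
t=0.750: state=(-0.335, -1.644)
t=1.000: state=(-0.658, -0.911)
t=1.250: state=(-0.785, -0.107)
t=1.500: state=(-0.720, 0.598)
t=1.750: state=(-0.504, 1.084)
t=2.000: state=(-0.204, 1.265)
t=2.250: state=(0.101, 1.121)
t=2.500: state=(0.336, 0.728)
t=2.750: state=(0.456, 0.226)
t=3.000: state=(0.451, -0.252)
t=3.250: state=(0.341, -0.602)
t=3.500: state=(0.166, -0.763)
t=3.750: state=(-0.023, -0.717)
t=4.000: state=(-0.178, -0.504)
t=4.250: state=(-0.267, -0.202)
t=4.500: state=(-0.279, 0.102)
t=4.750: state=(-0.222, 0.337)
t=5.000: state=(-0.120, 0.457)
t=5.250: state=(-0.004, 0.449)
t=5.500: state=(0.095, 0.334)
t=5.750: state=(0.157, 0.154)
t=6.000: state=(0.172, -0.035)
t=6.250: state=(0.143, -0.188)
t=6.290: state=(0.135, -0.207)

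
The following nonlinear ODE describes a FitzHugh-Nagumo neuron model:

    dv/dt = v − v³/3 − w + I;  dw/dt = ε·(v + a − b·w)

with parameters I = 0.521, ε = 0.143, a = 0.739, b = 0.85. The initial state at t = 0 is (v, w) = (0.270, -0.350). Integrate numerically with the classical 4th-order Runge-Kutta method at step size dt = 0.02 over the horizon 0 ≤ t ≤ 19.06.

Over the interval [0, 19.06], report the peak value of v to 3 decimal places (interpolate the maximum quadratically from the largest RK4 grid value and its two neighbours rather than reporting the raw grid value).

t=0.000: state=(0.270, -0.350)
step 1 (dt=0.02): k1=(1.134, 0.187), k2=(1.143, 0.188), k3=(1.143, 0.188), k4=(1.152, 0.190); state += dt/6·(k1+2k2+2k3+k4)
t=0.020: state=(0.293, -0.346)
t=0.040: state=(0.316, -0.342)
t=0.060: state=(0.340, -0.339)
continuing one RK4 step at a time; state shown every 50 steps (Δt=1):
t=1.000: state=(1.547, -0.084)
t=2.000: state=(1.860, 0.265)
t=3.000: state=(1.765, 0.579)
t=4.000: state=(1.632, 0.841)
t=5.000: state=(1.491, 1.054)
t=6.000: state=(1.337, 1.224)
t=7.000: state=(1.162, 1.351)
t=8.000: state=(0.944, 1.438)
t=9.000: state=(0.623, 1.480)
t=10.000: state=(-0.006, 1.457)
t=11.000: state=(-1.322, 1.304)
t=12.000: state=(-1.917, 1.020)
t=13.000: state=(-1.872, 0.746)
t=14.000: state=(-1.776, 0.515)
t=15.000: state=(-1.679, 0.323)
t=16.000: state=(-1.583, 0.166)
t=17.000: state=(-1.489, 0.040)
t=18.000: state=(-1.397, -0.059)
t=19.000: state=(-1.305, -0.135)
t=19.060: state=(-1.300, -0.139)
largest grid value and its neighbours: v(1.880)=1.86111, v(1.900)=1.86122, v(1.920)=1.86120
parabola through these three points peaks at t≈1.906 with v≈1.86123

max v = 1.861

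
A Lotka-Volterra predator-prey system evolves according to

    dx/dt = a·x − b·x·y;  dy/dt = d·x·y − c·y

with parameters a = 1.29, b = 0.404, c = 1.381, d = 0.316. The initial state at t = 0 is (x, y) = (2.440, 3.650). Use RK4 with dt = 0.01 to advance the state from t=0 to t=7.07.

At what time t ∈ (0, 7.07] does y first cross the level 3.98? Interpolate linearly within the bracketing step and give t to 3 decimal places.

t = 3.172

t=0.000: state=(2.440, 3.650)
step 1 (dt=0.01): k1=(-0.450, -2.226), k2=(-0.439, -2.222), k3=(-0.439, -2.222), k4=(-0.428, -2.218); state += dt/6·(k1+2k2+2k3+k4)
t=0.010: state=(2.436, 3.628)
t=0.020: state=(2.431, 3.606)
t=0.030: state=(2.428, 3.584)
continuing one RK4 step at a time; state shown every 25 steps (Δt=0.25):
t=0.250: state=(2.394, 3.125)
t=0.500: state=(2.467, 2.679)
t=0.750: state=(2.648, 2.320)
t=1.000: state=(2.934, 2.047)
t=1.250: state=(3.329, 1.855)
t=1.500: state=(3.835, 1.741)
t=1.750: state=(4.451, 1.709)
t=2.000: state=(5.160, 1.768)
t=2.250: state=(5.914, 1.938)
t=2.500: state=(6.616, 2.253)
t=2.750: state=(7.106, 2.749)
t=3.000: state=(7.190, 3.435)
t=3.170: state=(6.943, 3.974)
next step: t=3.180: state=(6.921, 4.007) — y has crossed 3.98
linear interpolation between t=3.170 (3.97438) and t=3.180 (4.00668) → t≈3.172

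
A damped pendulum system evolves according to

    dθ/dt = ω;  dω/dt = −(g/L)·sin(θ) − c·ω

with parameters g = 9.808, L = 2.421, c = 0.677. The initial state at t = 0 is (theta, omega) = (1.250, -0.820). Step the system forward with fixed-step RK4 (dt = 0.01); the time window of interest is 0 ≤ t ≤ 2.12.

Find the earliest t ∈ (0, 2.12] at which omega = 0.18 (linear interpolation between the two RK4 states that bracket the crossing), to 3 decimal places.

t=0.000: state=(1.250, -0.820)
step 1 (dt=0.01): k1=(-0.820, -3.289), k2=(-0.836, -3.273), k3=(-0.836, -3.273), k4=(-0.853, -3.256); state += dt/6·(k1+2k2+2k3+k4)
t=0.010: state=(1.242, -0.853)
t=0.020: state=(1.233, -0.885)
t=0.030: state=(1.224, -0.917)
continuing one RK4 step at a time; state shown every 10 steps (Δt=0.1):
t=0.100: state=(1.152, -1.132)
t=0.200: state=(1.025, -1.405)
t=0.300: state=(0.873, -1.631)
t=0.400: state=(0.701, -1.801)
t=0.500: state=(0.515, -1.907)
t=0.600: state=(0.322, -1.940)
t=0.700: state=(0.129, -1.900)
t=0.800: state=(-0.056, -1.789)
t=0.900: state=(-0.227, -1.616)
t=1.000: state=(-0.378, -1.393)
t=1.100: state=(-0.504, -1.134)
t=1.200: state=(-0.604, -0.853)
t=1.300: state=(-0.674, -0.562)
t=1.400: state=(-0.716, -0.274)
t=1.500: state=(-0.729, 0.004)
t=1.560: state=(-0.724, 0.162)
next step: t=1.570: state=(-0.723, 0.188) — omega has crossed 0.18
linear interpolation between t=1.560 (0.16226) and t=1.570 (0.18790) → t≈1.567

t = 1.567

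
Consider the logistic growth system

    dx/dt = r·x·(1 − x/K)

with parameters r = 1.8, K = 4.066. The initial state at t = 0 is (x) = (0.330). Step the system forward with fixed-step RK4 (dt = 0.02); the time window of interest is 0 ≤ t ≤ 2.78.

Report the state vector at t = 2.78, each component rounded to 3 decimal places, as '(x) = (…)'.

(x) = (3.779)

t=0.000: state=(0.330)
step 1 (dt=0.02): k1=(0.546), k2=(0.554), k3=(0.554), k4=(0.562); state += dt/6·(k1+2k2+2k3+k4)
t=0.020: state=(0.341)
t=0.040: state=(0.353)
t=0.060: state=(0.364)
continuing one RK4 step at a time; state shown every 5 steps (Δt=0.1):
t=0.100: state=(0.389)
t=0.200: state=(0.457)
t=0.300: state=(0.535)
t=0.400: state=(0.625)
t=0.500: state=(0.726)
t=0.600: state=(0.839)
t=0.700: state=(0.965)
t=0.800: state=(1.104)
t=0.900: state=(1.255)
t=1.000: state=(1.416)
t=1.100: state=(1.586)
t=1.200: state=(1.764)
t=1.300: state=(1.945)
t=1.400: state=(2.128)
t=1.500: state=(2.309)
t=1.600: state=(2.486)
t=1.700: state=(2.656)
t=1.800: state=(2.817)
t=1.900: state=(2.967)
t=2.000: state=(3.105)
t=2.100: state=(3.231)
t=2.200: state=(3.344)
t=2.300: state=(3.445)
t=2.400: state=(3.534)
t=2.500: state=(3.612)
t=2.600: state=(3.679)
t=2.700: state=(3.738)
t=2.780: state=(3.779)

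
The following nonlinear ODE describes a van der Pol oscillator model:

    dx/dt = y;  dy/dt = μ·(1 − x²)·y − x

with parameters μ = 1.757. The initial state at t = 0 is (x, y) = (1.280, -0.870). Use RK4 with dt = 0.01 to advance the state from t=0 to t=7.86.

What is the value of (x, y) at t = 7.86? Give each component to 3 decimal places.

t=0.000: state=(1.280, -0.870)
step 1 (dt=0.01): k1=(-0.870, -0.304), k2=(-0.872, -0.315), k3=(-0.872, -0.315), k4=(-0.873, -0.326); state += dt/6·(k1+2k2+2k3+k4)
t=0.010: state=(1.271, -0.873)
t=0.020: state=(1.263, -0.877)
t=0.030: state=(1.254, -0.880)
continuing one RK4 step at a time; state shown every 50 steps (Δt=0.5):
t=0.500: state=(0.758, -1.333)
t=1.000: state=(-0.257, -3.012)
t=1.500: state=(-1.809, -1.736)
t=2.000: state=(-2.015, 0.218)
t=2.500: state=(-1.850, 0.394)
t=3.000: state=(-1.631, 0.485)
t=3.500: state=(-1.355, 0.636)
t=4.000: state=(-0.965, 0.977)
t=4.500: state=(-0.268, 2.016)
t=5.000: state=(1.214, 3.359)
t=5.500: state=(2.013, 0.151)
t=6.000: state=(1.916, -0.351)
t=6.500: state=(1.715, -0.448)
t=7.000: state=(1.463, -0.569)
t=7.500: state=(1.126, -0.815)
t=7.860: state=(0.770, -1.217)

(x, y) = (0.770, -1.217)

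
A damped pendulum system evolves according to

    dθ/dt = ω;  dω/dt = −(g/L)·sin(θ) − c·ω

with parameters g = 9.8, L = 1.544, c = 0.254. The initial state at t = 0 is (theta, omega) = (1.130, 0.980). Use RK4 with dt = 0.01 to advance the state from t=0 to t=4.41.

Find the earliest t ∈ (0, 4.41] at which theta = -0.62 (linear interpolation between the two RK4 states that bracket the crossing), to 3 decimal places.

t = 1.135

t=0.000: state=(1.130, 0.980)
step 1 (dt=0.01): k1=(0.980, -5.989), k2=(0.950, -5.995), k3=(0.950, -5.995), k4=(0.920, -6.000); state += dt/6·(k1+2k2+2k3+k4)
t=0.010: state=(1.140, 0.920)
t=0.020: state=(1.148, 0.860)
t=0.030: state=(1.157, 0.800)
continuing one RK4 step at a time; state shown every 20 steps (Δt=0.2):
t=0.200: state=(1.206, -0.216)
t=0.400: state=(1.049, -1.332)
t=0.600: state=(0.688, -2.216)
t=0.800: state=(0.193, -2.635)
t=1.000: state=(-0.322, -2.418)
t=1.130: state=(-0.610, -1.972)
next step: t=1.140: state=(-0.629, -1.930) — theta has crossed -0.62
linear interpolation between t=1.130 (-0.60997) and t=1.140 (-0.62948) → t≈1.135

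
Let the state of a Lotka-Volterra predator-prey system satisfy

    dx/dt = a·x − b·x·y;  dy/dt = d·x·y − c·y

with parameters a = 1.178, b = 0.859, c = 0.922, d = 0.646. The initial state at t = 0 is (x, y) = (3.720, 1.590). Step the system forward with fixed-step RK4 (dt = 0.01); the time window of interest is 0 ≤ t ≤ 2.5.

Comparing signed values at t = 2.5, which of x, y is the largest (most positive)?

largest component: y

t=0.000: state=(3.720, 1.590)
step 1 (dt=0.01): k1=(-0.699, 2.355), k2=(-0.736, 2.369), k3=(-0.736, 2.369), k4=(-0.773, 2.382); state += dt/6·(k1+2k2+2k3+k4)
t=0.010: state=(3.713, 1.614)
t=0.020: state=(3.705, 1.638)
t=0.030: state=(3.696, 1.662)
continuing one RK4 step at a time; state shown every 10 steps (Δt=0.1):
t=0.100: state=(3.613, 1.838)
t=0.200: state=(3.431, 2.105)
t=0.300: state=(3.184, 2.378)
t=0.400: state=(2.887, 2.639)
t=0.500: state=(2.563, 2.870)
t=0.600: state=(2.235, 3.056)
t=0.700: state=(1.922, 3.187)
t=0.800: state=(1.639, 3.260)
t=0.900: state=(1.392, 3.278)
t=1.000: state=(1.183, 3.248)
t=1.100: state=(1.009, 3.178)
t=1.200: state=(0.868, 3.079)
t=1.300: state=(0.753, 2.958)
t=1.400: state=(0.661, 2.824)
t=1.500: state=(0.587, 2.681)
t=1.600: state=(0.528, 2.534)
t=1.700: state=(0.481, 2.387)
t=1.800: state=(0.443, 2.243)
t=1.900: state=(0.414, 2.103)
t=2.000: state=(0.391, 1.968)
t=2.100: state=(0.373, 1.839)
t=2.200: state=(0.361, 1.717)
t=2.300: state=(0.352, 1.603)
t=2.400: state=(0.347, 1.495)
t=2.500: state=(0.344, 1.394)
compare at T: x=0.344, y=1.394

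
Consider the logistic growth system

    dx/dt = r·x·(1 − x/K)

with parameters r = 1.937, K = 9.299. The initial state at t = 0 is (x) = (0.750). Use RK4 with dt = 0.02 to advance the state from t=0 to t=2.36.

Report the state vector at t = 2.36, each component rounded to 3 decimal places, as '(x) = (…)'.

t=0.000: state=(0.750)
step 1 (dt=0.02): k1=(1.336), k2=(1.357), k3=(1.358), k4=(1.380); state += dt/6·(k1+2k2+2k3+k4)
t=0.020: state=(0.777)
t=0.040: state=(0.805)
t=0.060: state=(0.834)
continuing one RK4 step at a time; state shown every 5 steps (Δt=0.1):
t=0.100: state=(0.895)
t=0.200: state=(1.064)
t=0.300: state=(1.261)
t=0.400: state=(1.487)
t=0.500: state=(1.745)
t=0.600: state=(2.037)
t=0.700: state=(2.362)
t=0.800: state=(2.719)
t=0.900: state=(3.106)
t=1.000: state=(3.518)
t=1.100: state=(3.951)
t=1.200: state=(4.396)
t=1.300: state=(4.846)
t=1.400: state=(5.292)
t=1.500: state=(5.727)
t=1.600: state=(6.142)
t=1.700: state=(6.533)
t=1.800: state=(6.894)
t=1.900: state=(7.223)
t=2.000: state=(7.519)
t=2.100: state=(7.781)
t=2.200: state=(8.011)
t=2.300: state=(8.211)
t=2.360: state=(8.318)

(x) = (8.318)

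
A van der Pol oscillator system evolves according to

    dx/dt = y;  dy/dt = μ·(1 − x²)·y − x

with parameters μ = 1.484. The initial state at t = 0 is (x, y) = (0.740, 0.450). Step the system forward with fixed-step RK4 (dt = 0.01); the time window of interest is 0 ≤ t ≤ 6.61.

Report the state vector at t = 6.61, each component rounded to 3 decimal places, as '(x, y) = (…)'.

t=0.000: state=(0.740, 0.450)
step 1 (dt=0.01): k1=(0.450, -0.438), k2=(0.448, -0.444), k3=(0.448, -0.444), k4=(0.446, -0.450); state += dt/6·(k1+2k2+2k3+k4)
t=0.010: state=(0.744, 0.446)
t=0.020: state=(0.749, 0.441)
t=0.030: state=(0.753, 0.436)
continuing one RK4 step at a time; state shown every 25 steps (Δt=0.25):
t=0.250: state=(0.836, 0.306)
t=0.500: state=(0.889, 0.110)
t=0.750: state=(0.888, -0.114)
t=1.000: state=(0.831, -0.352)
t=1.250: state=(0.710, -0.619)
t=1.500: state=(0.516, -0.953)
t=1.750: state=(0.222, -1.420)
t=2.000: state=(-0.209, -2.056)
t=2.250: state=(-0.797, -2.559)
t=2.500: state=(-1.402, -2.066)
t=2.750: state=(-1.766, -0.844)
t=3.000: state=(-1.865, -0.049)
t=3.250: state=(-1.829, 0.286)
t=3.500: state=(-1.737, 0.435)
t=3.750: state=(-1.616, 0.529)
t=4.000: state=(-1.472, 0.621)
t=4.250: state=(-1.303, 0.736)
t=4.500: state=(-1.100, 0.902)
t=4.750: state=(-0.845, 1.165)
t=5.000: state=(-0.503, 1.608)
t=5.250: state=(-0.016, 2.335)
t=5.500: state=(0.675, 3.131)
t=5.750: state=(1.441, 2.672)
t=6.000: state=(1.901, 1.010)
t=6.250: state=(2.014, 0.043)
t=6.500: state=(1.975, -0.288)
t=6.610: state=(1.940, -0.354)

(x, y) = (1.940, -0.354)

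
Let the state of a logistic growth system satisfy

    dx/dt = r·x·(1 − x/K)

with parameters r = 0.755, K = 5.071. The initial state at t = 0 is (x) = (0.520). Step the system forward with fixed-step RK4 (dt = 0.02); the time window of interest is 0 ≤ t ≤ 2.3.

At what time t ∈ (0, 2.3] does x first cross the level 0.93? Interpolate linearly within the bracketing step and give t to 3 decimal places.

t = 0.895

t=0.000: state=(0.520)
step 1 (dt=0.02): k1=(0.352), k2=(0.354), k3=(0.354), k4=(0.357); state += dt/6·(k1+2k2+2k3+k4)
t=0.020: state=(0.527)
t=0.040: state=(0.534)
t=0.060: state=(0.542)
continuing one RK4 step at a time; state shown every 5 steps (Δt=0.1):
t=0.100: state=(0.556)
t=0.200: state=(0.595)
t=0.300: state=(0.636)
t=0.400: state=(0.679)
t=0.500: state=(0.724)
t=0.600: state=(0.773)
t=0.700: state=(0.823)
t=0.800: state=(0.877)
t=0.880: state=(0.921)
next step: t=0.900: state=(0.933) — x has crossed 0.93
linear interpolation between t=0.880 (0.92140) and t=0.900 (0.93284) → t≈0.895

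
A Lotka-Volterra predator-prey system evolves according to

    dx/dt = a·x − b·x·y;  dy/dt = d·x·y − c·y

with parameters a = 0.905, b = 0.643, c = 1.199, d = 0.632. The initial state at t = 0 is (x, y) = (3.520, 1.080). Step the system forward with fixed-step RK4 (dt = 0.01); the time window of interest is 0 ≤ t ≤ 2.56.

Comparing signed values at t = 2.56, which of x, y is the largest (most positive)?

largest component: y

t=0.000: state=(3.520, 1.080)
step 1 (dt=0.01): k1=(0.741, 1.108), k2=(0.729, 1.116), k3=(0.729, 1.116), k4=(0.717, 1.124); state += dt/6·(k1+2k2+2k3+k4)
t=0.010: state=(3.527, 1.091)
t=0.020: state=(3.534, 1.102)
t=0.030: state=(3.541, 1.114)
continuing one RK4 step at a time; state shown every 10 steps (Δt=0.1):
t=0.100: state=(3.581, 1.199)
t=0.200: state=(3.614, 1.335)
t=0.300: state=(3.613, 1.489)
t=0.400: state=(3.575, 1.658)
t=0.500: state=(3.498, 1.839)
t=0.600: state=(3.382, 2.028)
t=0.700: state=(3.230, 2.217)
t=0.800: state=(3.048, 2.398)
t=0.900: state=(2.844, 2.563)
t=1.000: state=(2.629, 2.703)
t=1.100: state=(2.410, 2.811)
t=1.200: state=(2.196, 2.884)
t=1.300: state=(1.995, 2.920)
t=1.400: state=(1.809, 2.921)
t=1.500: state=(1.643, 2.889)
t=1.600: state=(1.496, 2.829)
t=1.700: state=(1.369, 2.747)
t=1.800: state=(1.260, 2.648)
t=1.900: state=(1.168, 2.536)
t=2.000: state=(1.090, 2.415)
t=2.100: state=(1.026, 2.290)
t=2.200: state=(0.973, 2.164)
t=2.300: state=(0.931, 2.038)
t=2.400: state=(0.897, 1.915)
t=2.500: state=(0.872, 1.797)
t=2.560: state=(0.860, 1.728)
compare at T: x=0.860, y=1.728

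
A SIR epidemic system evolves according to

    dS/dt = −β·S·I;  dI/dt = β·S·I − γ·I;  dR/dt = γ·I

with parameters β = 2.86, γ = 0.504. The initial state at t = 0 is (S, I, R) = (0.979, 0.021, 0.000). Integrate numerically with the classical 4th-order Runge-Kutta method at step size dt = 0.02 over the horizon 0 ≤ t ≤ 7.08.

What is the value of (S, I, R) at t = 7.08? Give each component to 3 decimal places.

(S, I, R) = (0.005, 0.073, 0.922)

t=0.000: state=(0.979, 0.021, 0.000)
step 1 (dt=0.02): k1=(-0.059, 0.048, 0.011), k2=(-0.060, 0.049, 0.011), k3=(-0.060, 0.049, 0.011), k4=(-0.061, 0.050, 0.011); state += dt/6·(k1+2k2+2k3+k4)
t=0.020: state=(0.978, 0.022, 0.000)
t=0.040: state=(0.977, 0.023, 0.000)
t=0.060: state=(0.975, 0.024, 0.001)
continuing one RK4 step at a time; state shown every 25 steps (Δt=0.5):
t=0.500: state=(0.926, 0.064, 0.010)
t=1.000: state=(0.790, 0.172, 0.038)
t=1.500: state=(0.546, 0.351, 0.103)
t=2.000: state=(0.294, 0.494, 0.212)
t=2.500: state=(0.141, 0.518, 0.342)
t=3.000: state=(0.069, 0.464, 0.466)
t=3.500: state=(0.038, 0.389, 0.574)
t=4.000: state=(0.023, 0.315, 0.662)
t=4.500: state=(0.015, 0.251, 0.733)
t=5.000: state=(0.011, 0.199, 0.790)
t=5.500: state=(0.009, 0.157, 0.835)
t=6.000: state=(0.007, 0.123, 0.870)
t=6.500: state=(0.006, 0.097, 0.897)
t=7.000: state=(0.005, 0.076, 0.919)
t=7.080: state=(0.005, 0.073, 0.922)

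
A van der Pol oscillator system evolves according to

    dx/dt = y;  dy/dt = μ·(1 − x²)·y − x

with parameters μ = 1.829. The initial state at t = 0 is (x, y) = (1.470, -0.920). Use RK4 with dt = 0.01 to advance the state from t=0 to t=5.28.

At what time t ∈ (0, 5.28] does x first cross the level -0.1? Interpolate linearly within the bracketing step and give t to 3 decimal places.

t=0.000: state=(1.470, -0.920)
step 1 (dt=0.01): k1=(-0.920, 0.483), k2=(-0.918, 0.460), k3=(-0.918, 0.461), k4=(-0.915, 0.438); state += dt/6·(k1+2k2+2k3+k4)
t=0.010: state=(1.461, -0.915)
t=0.020: state=(1.452, -0.911)
t=0.030: state=(1.443, -0.908)
continuing one RK4 step at a time; state shown every 20 steps (Δt=0.2):
t=0.200: state=(1.290, -0.898)
t=0.400: state=(1.103, -0.989)
t=0.600: state=(0.888, -1.190)
t=0.800: state=(0.617, -1.554)
t=1.000: state=(0.248, -2.183)
t=1.130: state=(-0.072, -2.772)
next step: t=1.140: state=(-0.100, -2.822) — x has crossed -0.1
linear interpolation between t=1.130 (-0.07224) and t=1.140 (-0.10021) → t≈1.140

t = 1.140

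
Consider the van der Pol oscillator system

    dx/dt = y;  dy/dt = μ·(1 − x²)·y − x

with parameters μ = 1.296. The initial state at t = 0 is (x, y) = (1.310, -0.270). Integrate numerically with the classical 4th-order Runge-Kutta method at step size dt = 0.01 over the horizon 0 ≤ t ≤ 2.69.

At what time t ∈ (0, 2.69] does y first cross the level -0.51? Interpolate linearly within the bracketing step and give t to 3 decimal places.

t = 0.249

t=0.000: state=(1.310, -0.270)
step 1 (dt=0.01): k1=(-0.270, -1.059), k2=(-0.275, -1.054), k3=(-0.275, -1.054), k4=(-0.281, -1.050); state += dt/6·(k1+2k2+2k3+k4)
t=0.010: state=(1.307, -0.281)
t=0.020: state=(1.304, -0.291)
t=0.030: state=(1.301, -0.301)
continuing one RK4 step at a time; state shown every 10 steps (Δt=0.1):
t=0.100: state=(1.278, -0.371)
t=0.200: state=(1.236, -0.466)
t=0.240: state=(1.217, -0.502)
next step: t=0.250: state=(1.212, -0.511) — y has crossed -0.51
linear interpolation between t=0.240 (-0.50208) and t=0.250 (-0.51111) → t≈0.249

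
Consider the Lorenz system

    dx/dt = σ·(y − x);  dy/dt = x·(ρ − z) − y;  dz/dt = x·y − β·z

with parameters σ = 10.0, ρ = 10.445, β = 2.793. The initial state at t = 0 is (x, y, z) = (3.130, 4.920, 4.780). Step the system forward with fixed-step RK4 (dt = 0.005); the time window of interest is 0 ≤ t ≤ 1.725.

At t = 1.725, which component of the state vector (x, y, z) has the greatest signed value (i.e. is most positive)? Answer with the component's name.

largest component: z

t=0.000: state=(3.130, 4.920, 4.780)
step 1 (dt=0.005): k1=(17.900, 12.811, 2.049), k2=(17.773, 13.017, 2.357), k3=(17.781, 13.012, 2.355), k4=(17.662, 13.212, 2.663); state += dt/6·(k1+2k2+2k3+k4)
t=0.005: state=(3.219, 4.985, 4.792)
t=0.010: state=(3.307, 5.052, 4.807)
t=0.015: state=(3.393, 5.121, 4.825)
continuing one RK4 step at a time; state shown every 20 steps (Δt=0.1):
t=0.100: state=(4.813, 6.471, 5.633)
t=0.200: state=(6.415, 7.860, 7.869)
t=0.300: state=(7.406, 7.792, 10.847)
t=0.400: state=(7.049, 6.008, 12.660)
t=0.500: state=(5.649, 4.094, 12.339)
t=0.600: state=(4.262, 3.138, 10.838)
t=0.700: state=(3.468, 2.995, 9.194)
t=0.800: state=(3.272, 3.329, 7.863)
t=0.900: state=(3.537, 3.994, 7.024)
t=1.000: state=(4.157, 4.922, 6.810)
t=1.100: state=(5.020, 5.944, 7.346)
t=1.200: state=(5.902, 6.676, 8.616)
t=1.300: state=(6.427, 6.643, 10.173)
t=1.400: state=(6.287, 5.814, 11.195)
t=1.500: state=(5.601, 4.785, 11.207)
t=1.600: state=(4.813, 4.115, 10.464)
t=1.700: state=(4.279, 3.925, 9.479)
t=1.725: state=(4.202, 3.942, 9.242)
compare at T: x=4.202, y=3.942, z=9.242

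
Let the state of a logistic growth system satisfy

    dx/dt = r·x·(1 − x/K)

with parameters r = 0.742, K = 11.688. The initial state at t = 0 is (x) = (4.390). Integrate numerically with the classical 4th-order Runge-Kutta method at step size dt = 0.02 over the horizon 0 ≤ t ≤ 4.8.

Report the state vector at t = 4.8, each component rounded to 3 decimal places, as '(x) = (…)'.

t=0.000: state=(4.390)
step 1 (dt=0.02): k1=(2.034), k2=(2.038), k3=(2.038), k4=(2.041); state += dt/6·(k1+2k2+2k3+k4)
t=0.020: state=(4.431)
t=0.040: state=(4.472)
t=0.060: state=(4.513)
continuing one RK4 step at a time; state shown every 10 steps (Δt=0.2):
t=0.200: state=(4.804)
t=0.400: state=(5.228)
t=0.600: state=(5.660)
t=0.800: state=(6.093)
t=1.000: state=(6.524)
t=1.200: state=(6.947)
t=1.400: state=(7.359)
t=1.600: state=(7.755)
t=1.800: state=(8.132)
t=2.000: state=(8.489)
t=2.200: state=(8.822)
t=2.400: state=(9.130)
t=2.600: state=(9.414)
t=2.800: state=(9.674)
t=3.000: state=(9.910)
t=3.200: state=(10.122)
t=3.400: state=(10.312)
t=3.600: state=(10.483)
t=3.800: state=(10.634)
t=4.000: state=(10.768)
t=4.200: state=(10.886)
t=4.400: state=(10.990)
t=4.600: state=(11.081)
t=4.800: state=(11.161)

(x) = (11.161)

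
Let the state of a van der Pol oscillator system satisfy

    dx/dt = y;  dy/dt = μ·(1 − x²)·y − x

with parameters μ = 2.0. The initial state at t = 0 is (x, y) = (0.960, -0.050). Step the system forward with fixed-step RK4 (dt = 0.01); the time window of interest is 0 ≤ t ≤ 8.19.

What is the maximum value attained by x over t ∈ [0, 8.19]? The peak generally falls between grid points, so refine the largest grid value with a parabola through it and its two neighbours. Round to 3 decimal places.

t=0.000: state=(0.960, -0.050)
step 1 (dt=0.01): k1=(-0.050, -0.968), k2=(-0.055, -0.968), k3=(-0.055, -0.968), k4=(-0.060, -0.969); state += dt/6·(k1+2k2+2k3+k4)
t=0.010: state=(0.959, -0.060)
t=0.020: state=(0.959, -0.069)
t=0.030: state=(0.958, -0.079)
continuing one RK4 step at a time; state shown every 50 steps (Δt=0.5):
t=0.500: state=(0.810, -0.568)
t=1.000: state=(0.329, -1.503)
t=1.500: state=(-0.911, -3.352)
t=2.000: state=(-1.917, -0.392)
t=2.500: state=(-1.868, 0.311)
t=3.000: state=(-1.684, 0.411)
t=3.500: state=(-1.454, 0.521)
t=4.000: state=(-1.145, 0.745)
t=4.500: state=(-0.644, 1.385)
t=5.000: state=(0.500, 3.492)
t=5.500: state=(1.935, 0.942)
t=6.000: state=(1.973, -0.270)
t=6.500: state=(1.808, -0.369)
t=7.000: state=(1.606, -0.447)
t=7.500: state=(1.352, -0.584)
t=8.000: state=(0.994, -0.900)
t=8.190: state=(0.801, -1.145)
largest grid value and its neighbours: x(5.720)=2.01984, x(5.730)=2.01985, x(5.740)=2.01966
parabola through these three points peaks at t≈5.725 with x≈2.01987

max x = 2.020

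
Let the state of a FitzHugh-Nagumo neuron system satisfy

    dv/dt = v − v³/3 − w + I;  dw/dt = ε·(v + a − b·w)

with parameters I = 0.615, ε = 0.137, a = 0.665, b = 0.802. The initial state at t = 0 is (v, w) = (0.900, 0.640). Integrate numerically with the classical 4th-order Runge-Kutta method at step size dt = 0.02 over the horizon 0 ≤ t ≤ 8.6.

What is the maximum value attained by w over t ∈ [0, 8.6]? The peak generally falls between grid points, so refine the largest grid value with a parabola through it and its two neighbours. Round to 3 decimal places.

max w = 1.542

t=0.000: state=(0.900, 0.640)
step 1 (dt=0.02): k1=(0.632, 0.144), k2=(0.632, 0.145), k3=(0.632, 0.145), k4=(0.631, 0.145); state += dt/6·(k1+2k2+2k3+k4)
t=0.020: state=(0.913, 0.643)
t=0.040: state=(0.925, 0.646)
t=0.060: state=(0.938, 0.649)
continuing one RK4 step at a time; state shown every 25 steps (Δt=0.5):
t=0.500: state=(1.196, 0.720)
t=1.000: state=(1.399, 0.813)
t=1.500: state=(1.490, 0.911)
t=2.000: state=(1.504, 1.007)
t=2.500: state=(1.477, 1.097)
t=3.000: state=(1.430, 1.180)
t=3.500: state=(1.370, 1.254)
t=4.000: state=(1.304, 1.321)
t=4.500: state=(1.230, 1.379)
t=5.000: state=(1.149, 1.429)
t=5.500: state=(1.059, 1.470)
t=6.000: state=(0.955, 1.503)
t=6.500: state=(0.833, 1.527)
t=7.000: state=(0.679, 1.540)
t=7.500: state=(0.472, 1.541)
t=8.000: state=(0.171, 1.525)
t=8.500: state=(-0.297, 1.484)
t=8.600: state=(-0.417, 1.472)
largest grid value and its neighbours: w(7.260)=1.54218, w(7.280)=1.54219, w(7.300)=1.54218
parabola through these three points peaks at t≈7.280 with w≈1.54219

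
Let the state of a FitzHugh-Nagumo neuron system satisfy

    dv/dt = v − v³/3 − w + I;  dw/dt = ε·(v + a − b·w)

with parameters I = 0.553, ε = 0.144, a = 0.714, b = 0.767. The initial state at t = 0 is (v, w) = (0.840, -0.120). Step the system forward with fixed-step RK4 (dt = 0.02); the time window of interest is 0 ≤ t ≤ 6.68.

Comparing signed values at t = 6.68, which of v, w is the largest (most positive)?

largest component: w

t=0.000: state=(0.840, -0.120)
step 1 (dt=0.02): k1=(1.315, 0.237), k2=(1.317, 0.239), k3=(1.317, 0.239), k4=(1.318, 0.240); state += dt/6·(k1+2k2+2k3+k4)
t=0.020: state=(0.866, -0.115)
t=0.040: state=(0.893, -0.110)
t=0.060: state=(0.919, -0.105)
continuing one RK4 step at a time; state shown every 25 steps (Δt=0.5):
t=0.500: state=(1.446, 0.018)
t=1.000: state=(1.759, 0.181)
t=1.500: state=(1.825, 0.348)
t=2.000: state=(1.798, 0.506)
t=2.500: state=(1.743, 0.653)
t=3.000: state=(1.679, 0.788)
t=3.500: state=(1.610, 0.911)
t=4.000: state=(1.539, 1.022)
t=4.500: state=(1.465, 1.123)
t=5.000: state=(1.386, 1.212)
t=5.500: state=(1.303, 1.291)
t=6.000: state=(1.213, 1.360)
t=6.500: state=(1.113, 1.418)
t=6.680: state=(1.074, 1.437)
compare at T: v=1.074, w=1.437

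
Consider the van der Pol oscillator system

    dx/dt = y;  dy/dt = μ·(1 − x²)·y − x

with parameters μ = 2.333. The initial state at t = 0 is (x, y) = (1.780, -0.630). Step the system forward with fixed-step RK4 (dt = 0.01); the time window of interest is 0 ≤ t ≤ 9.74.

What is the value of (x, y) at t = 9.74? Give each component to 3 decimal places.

t=0.000: state=(1.780, -0.630)
step 1 (dt=0.01): k1=(-0.630, 1.407), k2=(-0.623, 1.358), k3=(-0.623, 1.360), k4=(-0.616, 1.313); state += dt/6·(k1+2k2+2k3+k4)
t=0.010: state=(1.774, -0.616)
t=0.020: state=(1.768, -0.604)
t=0.030: state=(1.762, -0.592)
continuing one RK4 step at a time; state shown every 50 steps (Δt=0.5):
t=0.500: state=(1.536, -0.456)
t=1.000: state=(1.283, -0.579)
t=1.500: state=(0.918, -0.948)
t=2.000: state=(0.172, -2.393)
t=2.500: state=(-1.606, -2.982)
t=3.000: state=(-2.012, 0.154)
t=3.500: state=(-1.885, 0.300)
t=4.000: state=(-1.723, 0.350)
t=4.500: state=(-1.531, 0.425)
t=5.000: state=(-1.287, 0.569)
t=5.500: state=(-0.928, 0.931)
t=6.000: state=(-0.199, 2.327)
t=6.500: state=(1.570, 3.126)
t=7.000: state=(2.014, -0.143)
t=7.500: state=(1.888, -0.299)
t=8.000: state=(1.727, -0.349)
t=8.500: state=(1.535, -0.423)
t=9.000: state=(1.293, -0.565)
t=9.500: state=(0.938, -0.919)
t=9.740: state=(0.674, -1.326)

(x, y) = (0.674, -1.326)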